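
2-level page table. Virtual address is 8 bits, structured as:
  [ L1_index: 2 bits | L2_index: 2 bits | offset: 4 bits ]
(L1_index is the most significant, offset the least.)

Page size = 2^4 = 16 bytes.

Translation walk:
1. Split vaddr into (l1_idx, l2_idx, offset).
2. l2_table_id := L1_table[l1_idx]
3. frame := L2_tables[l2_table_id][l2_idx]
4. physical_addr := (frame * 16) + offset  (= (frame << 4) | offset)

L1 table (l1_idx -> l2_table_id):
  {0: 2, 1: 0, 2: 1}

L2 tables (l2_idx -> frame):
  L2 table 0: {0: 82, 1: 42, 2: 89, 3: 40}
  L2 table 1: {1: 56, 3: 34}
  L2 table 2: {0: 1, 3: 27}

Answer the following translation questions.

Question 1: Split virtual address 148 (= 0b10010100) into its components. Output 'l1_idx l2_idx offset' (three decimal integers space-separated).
Answer: 2 1 4

Derivation:
vaddr = 148 = 0b10010100
  top 2 bits -> l1_idx = 2
  next 2 bits -> l2_idx = 1
  bottom 4 bits -> offset = 4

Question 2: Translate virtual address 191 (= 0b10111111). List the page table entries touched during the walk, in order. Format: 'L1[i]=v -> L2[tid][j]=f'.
vaddr = 191 = 0b10111111
Split: l1_idx=2, l2_idx=3, offset=15

Answer: L1[2]=1 -> L2[1][3]=34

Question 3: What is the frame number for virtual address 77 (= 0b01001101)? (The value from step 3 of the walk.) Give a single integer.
Answer: 82

Derivation:
vaddr = 77: l1_idx=1, l2_idx=0
L1[1] = 0; L2[0][0] = 82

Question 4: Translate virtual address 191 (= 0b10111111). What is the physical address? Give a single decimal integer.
vaddr = 191 = 0b10111111
Split: l1_idx=2, l2_idx=3, offset=15
L1[2] = 1
L2[1][3] = 34
paddr = 34 * 16 + 15 = 559

Answer: 559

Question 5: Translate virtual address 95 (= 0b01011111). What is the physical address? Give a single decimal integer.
Answer: 687

Derivation:
vaddr = 95 = 0b01011111
Split: l1_idx=1, l2_idx=1, offset=15
L1[1] = 0
L2[0][1] = 42
paddr = 42 * 16 + 15 = 687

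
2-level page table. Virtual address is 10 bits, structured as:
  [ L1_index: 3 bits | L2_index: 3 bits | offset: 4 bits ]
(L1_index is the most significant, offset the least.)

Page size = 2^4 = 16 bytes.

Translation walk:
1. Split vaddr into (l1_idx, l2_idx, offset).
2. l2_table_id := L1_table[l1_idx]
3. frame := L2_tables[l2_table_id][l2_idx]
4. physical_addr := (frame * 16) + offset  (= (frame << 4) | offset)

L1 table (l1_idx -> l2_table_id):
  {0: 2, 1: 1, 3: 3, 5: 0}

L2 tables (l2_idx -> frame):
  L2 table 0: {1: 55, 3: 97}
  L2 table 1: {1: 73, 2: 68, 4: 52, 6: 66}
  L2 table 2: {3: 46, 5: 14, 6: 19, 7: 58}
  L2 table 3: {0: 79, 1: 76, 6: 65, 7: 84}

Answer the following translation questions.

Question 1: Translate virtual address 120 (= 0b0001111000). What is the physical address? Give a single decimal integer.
Answer: 936

Derivation:
vaddr = 120 = 0b0001111000
Split: l1_idx=0, l2_idx=7, offset=8
L1[0] = 2
L2[2][7] = 58
paddr = 58 * 16 + 8 = 936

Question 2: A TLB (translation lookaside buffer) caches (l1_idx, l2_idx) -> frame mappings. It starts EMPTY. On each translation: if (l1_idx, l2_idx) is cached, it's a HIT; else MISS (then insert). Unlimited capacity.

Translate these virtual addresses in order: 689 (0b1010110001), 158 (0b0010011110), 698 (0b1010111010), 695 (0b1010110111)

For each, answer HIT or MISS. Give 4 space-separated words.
vaddr=689: (5,3) not in TLB -> MISS, insert
vaddr=158: (1,1) not in TLB -> MISS, insert
vaddr=698: (5,3) in TLB -> HIT
vaddr=695: (5,3) in TLB -> HIT

Answer: MISS MISS HIT HIT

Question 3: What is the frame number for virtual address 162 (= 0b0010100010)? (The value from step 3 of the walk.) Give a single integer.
vaddr = 162: l1_idx=1, l2_idx=2
L1[1] = 1; L2[1][2] = 68

Answer: 68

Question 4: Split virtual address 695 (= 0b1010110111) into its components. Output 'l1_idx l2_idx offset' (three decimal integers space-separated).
Answer: 5 3 7

Derivation:
vaddr = 695 = 0b1010110111
  top 3 bits -> l1_idx = 5
  next 3 bits -> l2_idx = 3
  bottom 4 bits -> offset = 7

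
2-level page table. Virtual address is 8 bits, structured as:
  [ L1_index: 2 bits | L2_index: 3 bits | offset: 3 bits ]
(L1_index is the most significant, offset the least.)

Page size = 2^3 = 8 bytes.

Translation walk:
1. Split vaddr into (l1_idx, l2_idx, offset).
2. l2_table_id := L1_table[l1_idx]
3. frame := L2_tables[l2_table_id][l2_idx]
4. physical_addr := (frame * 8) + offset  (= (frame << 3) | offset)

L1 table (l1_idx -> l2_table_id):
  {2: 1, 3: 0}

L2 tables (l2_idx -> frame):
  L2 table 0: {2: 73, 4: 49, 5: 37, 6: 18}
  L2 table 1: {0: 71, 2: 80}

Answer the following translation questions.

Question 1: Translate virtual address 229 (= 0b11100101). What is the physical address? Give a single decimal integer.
Answer: 397

Derivation:
vaddr = 229 = 0b11100101
Split: l1_idx=3, l2_idx=4, offset=5
L1[3] = 0
L2[0][4] = 49
paddr = 49 * 8 + 5 = 397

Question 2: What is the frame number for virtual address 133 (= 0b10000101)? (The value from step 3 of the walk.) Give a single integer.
vaddr = 133: l1_idx=2, l2_idx=0
L1[2] = 1; L2[1][0] = 71

Answer: 71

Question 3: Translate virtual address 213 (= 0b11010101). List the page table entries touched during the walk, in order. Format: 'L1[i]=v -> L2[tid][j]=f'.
vaddr = 213 = 0b11010101
Split: l1_idx=3, l2_idx=2, offset=5

Answer: L1[3]=0 -> L2[0][2]=73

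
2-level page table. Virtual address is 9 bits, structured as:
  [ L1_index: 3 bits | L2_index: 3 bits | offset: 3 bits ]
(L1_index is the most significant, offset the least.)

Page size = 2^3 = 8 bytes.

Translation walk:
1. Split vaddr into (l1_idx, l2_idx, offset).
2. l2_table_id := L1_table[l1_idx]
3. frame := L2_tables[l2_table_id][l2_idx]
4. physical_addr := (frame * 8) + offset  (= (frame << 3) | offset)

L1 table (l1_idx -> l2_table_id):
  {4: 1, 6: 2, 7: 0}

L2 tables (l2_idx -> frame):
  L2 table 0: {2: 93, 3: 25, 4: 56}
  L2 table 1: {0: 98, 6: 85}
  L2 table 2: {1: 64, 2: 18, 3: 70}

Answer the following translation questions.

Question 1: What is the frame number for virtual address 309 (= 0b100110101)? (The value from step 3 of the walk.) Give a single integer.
Answer: 85

Derivation:
vaddr = 309: l1_idx=4, l2_idx=6
L1[4] = 1; L2[1][6] = 85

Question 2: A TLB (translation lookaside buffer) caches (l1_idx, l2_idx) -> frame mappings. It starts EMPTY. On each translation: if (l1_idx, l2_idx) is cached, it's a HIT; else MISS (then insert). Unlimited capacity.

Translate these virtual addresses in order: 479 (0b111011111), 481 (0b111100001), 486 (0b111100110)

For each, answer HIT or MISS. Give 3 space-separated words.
vaddr=479: (7,3) not in TLB -> MISS, insert
vaddr=481: (7,4) not in TLB -> MISS, insert
vaddr=486: (7,4) in TLB -> HIT

Answer: MISS MISS HIT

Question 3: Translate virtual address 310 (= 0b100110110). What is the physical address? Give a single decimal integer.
vaddr = 310 = 0b100110110
Split: l1_idx=4, l2_idx=6, offset=6
L1[4] = 1
L2[1][6] = 85
paddr = 85 * 8 + 6 = 686

Answer: 686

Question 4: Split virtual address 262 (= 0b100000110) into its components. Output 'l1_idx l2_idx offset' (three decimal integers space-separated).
vaddr = 262 = 0b100000110
  top 3 bits -> l1_idx = 4
  next 3 bits -> l2_idx = 0
  bottom 3 bits -> offset = 6

Answer: 4 0 6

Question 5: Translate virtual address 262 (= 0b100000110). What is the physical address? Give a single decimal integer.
vaddr = 262 = 0b100000110
Split: l1_idx=4, l2_idx=0, offset=6
L1[4] = 1
L2[1][0] = 98
paddr = 98 * 8 + 6 = 790

Answer: 790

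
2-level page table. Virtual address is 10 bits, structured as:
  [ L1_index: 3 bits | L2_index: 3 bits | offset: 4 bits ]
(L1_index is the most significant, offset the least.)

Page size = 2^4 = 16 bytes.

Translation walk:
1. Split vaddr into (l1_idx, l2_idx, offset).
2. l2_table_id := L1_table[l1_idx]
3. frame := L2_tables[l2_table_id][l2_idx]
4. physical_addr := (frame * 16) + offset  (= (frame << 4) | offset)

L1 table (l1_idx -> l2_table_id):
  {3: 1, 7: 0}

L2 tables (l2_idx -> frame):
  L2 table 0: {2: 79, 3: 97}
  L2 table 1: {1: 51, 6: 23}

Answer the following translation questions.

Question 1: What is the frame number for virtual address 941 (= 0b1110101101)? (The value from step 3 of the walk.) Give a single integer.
Answer: 79

Derivation:
vaddr = 941: l1_idx=7, l2_idx=2
L1[7] = 0; L2[0][2] = 79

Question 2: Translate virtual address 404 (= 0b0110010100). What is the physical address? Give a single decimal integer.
Answer: 820

Derivation:
vaddr = 404 = 0b0110010100
Split: l1_idx=3, l2_idx=1, offset=4
L1[3] = 1
L2[1][1] = 51
paddr = 51 * 16 + 4 = 820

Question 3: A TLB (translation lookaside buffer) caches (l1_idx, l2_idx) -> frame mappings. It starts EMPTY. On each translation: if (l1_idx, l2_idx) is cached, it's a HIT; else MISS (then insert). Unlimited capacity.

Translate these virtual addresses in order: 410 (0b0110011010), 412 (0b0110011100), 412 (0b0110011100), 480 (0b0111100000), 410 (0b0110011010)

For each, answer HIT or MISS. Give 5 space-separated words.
vaddr=410: (3,1) not in TLB -> MISS, insert
vaddr=412: (3,1) in TLB -> HIT
vaddr=412: (3,1) in TLB -> HIT
vaddr=480: (3,6) not in TLB -> MISS, insert
vaddr=410: (3,1) in TLB -> HIT

Answer: MISS HIT HIT MISS HIT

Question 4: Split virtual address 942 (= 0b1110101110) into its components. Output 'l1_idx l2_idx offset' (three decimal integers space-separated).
vaddr = 942 = 0b1110101110
  top 3 bits -> l1_idx = 7
  next 3 bits -> l2_idx = 2
  bottom 4 bits -> offset = 14

Answer: 7 2 14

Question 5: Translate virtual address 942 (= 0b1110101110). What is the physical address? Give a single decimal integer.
Answer: 1278

Derivation:
vaddr = 942 = 0b1110101110
Split: l1_idx=7, l2_idx=2, offset=14
L1[7] = 0
L2[0][2] = 79
paddr = 79 * 16 + 14 = 1278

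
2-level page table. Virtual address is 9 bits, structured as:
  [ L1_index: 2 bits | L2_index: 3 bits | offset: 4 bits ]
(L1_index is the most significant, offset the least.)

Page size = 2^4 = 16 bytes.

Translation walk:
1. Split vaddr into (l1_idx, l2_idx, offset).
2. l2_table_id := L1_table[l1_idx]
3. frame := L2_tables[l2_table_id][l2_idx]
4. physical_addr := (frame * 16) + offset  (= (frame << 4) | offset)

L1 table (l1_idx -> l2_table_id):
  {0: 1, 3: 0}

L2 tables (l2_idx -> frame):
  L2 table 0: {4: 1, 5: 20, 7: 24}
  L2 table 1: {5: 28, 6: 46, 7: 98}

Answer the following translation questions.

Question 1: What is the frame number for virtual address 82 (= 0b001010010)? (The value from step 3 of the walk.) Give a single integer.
vaddr = 82: l1_idx=0, l2_idx=5
L1[0] = 1; L2[1][5] = 28

Answer: 28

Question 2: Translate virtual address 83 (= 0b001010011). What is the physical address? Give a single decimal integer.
Answer: 451

Derivation:
vaddr = 83 = 0b001010011
Split: l1_idx=0, l2_idx=5, offset=3
L1[0] = 1
L2[1][5] = 28
paddr = 28 * 16 + 3 = 451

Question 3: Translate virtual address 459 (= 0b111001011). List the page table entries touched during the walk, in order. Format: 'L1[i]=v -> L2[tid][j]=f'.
vaddr = 459 = 0b111001011
Split: l1_idx=3, l2_idx=4, offset=11

Answer: L1[3]=0 -> L2[0][4]=1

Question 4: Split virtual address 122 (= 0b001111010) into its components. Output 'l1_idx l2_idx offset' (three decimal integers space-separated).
Answer: 0 7 10

Derivation:
vaddr = 122 = 0b001111010
  top 2 bits -> l1_idx = 0
  next 3 bits -> l2_idx = 7
  bottom 4 bits -> offset = 10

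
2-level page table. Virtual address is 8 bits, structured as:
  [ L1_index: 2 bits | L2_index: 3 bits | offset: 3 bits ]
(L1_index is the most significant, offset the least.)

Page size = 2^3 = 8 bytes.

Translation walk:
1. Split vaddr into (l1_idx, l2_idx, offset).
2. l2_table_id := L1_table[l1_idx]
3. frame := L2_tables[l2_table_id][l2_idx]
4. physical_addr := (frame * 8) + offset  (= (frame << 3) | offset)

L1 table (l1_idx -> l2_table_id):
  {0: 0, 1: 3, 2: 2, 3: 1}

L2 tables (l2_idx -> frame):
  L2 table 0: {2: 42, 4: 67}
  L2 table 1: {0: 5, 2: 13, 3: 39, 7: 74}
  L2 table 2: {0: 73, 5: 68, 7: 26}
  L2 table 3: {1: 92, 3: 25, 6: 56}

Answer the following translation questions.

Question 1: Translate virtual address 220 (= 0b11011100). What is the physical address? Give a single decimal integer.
vaddr = 220 = 0b11011100
Split: l1_idx=3, l2_idx=3, offset=4
L1[3] = 1
L2[1][3] = 39
paddr = 39 * 8 + 4 = 316

Answer: 316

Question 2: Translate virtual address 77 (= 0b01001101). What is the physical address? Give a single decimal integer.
vaddr = 77 = 0b01001101
Split: l1_idx=1, l2_idx=1, offset=5
L1[1] = 3
L2[3][1] = 92
paddr = 92 * 8 + 5 = 741

Answer: 741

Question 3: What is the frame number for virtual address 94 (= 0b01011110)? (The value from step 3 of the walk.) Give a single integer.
Answer: 25

Derivation:
vaddr = 94: l1_idx=1, l2_idx=3
L1[1] = 3; L2[3][3] = 25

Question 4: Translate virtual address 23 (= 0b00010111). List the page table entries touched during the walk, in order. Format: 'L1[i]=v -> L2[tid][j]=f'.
Answer: L1[0]=0 -> L2[0][2]=42

Derivation:
vaddr = 23 = 0b00010111
Split: l1_idx=0, l2_idx=2, offset=7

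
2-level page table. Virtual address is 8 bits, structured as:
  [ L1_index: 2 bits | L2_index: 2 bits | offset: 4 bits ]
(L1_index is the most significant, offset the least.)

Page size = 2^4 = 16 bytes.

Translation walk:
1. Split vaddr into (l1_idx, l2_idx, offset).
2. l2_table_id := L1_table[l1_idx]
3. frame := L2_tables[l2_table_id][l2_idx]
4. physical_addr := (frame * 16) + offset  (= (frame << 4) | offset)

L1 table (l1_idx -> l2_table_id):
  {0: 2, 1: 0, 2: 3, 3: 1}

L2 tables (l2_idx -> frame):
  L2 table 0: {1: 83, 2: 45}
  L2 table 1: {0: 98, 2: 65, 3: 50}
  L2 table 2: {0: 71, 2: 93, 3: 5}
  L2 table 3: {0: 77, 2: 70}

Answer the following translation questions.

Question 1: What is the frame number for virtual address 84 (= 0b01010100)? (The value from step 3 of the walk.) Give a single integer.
Answer: 83

Derivation:
vaddr = 84: l1_idx=1, l2_idx=1
L1[1] = 0; L2[0][1] = 83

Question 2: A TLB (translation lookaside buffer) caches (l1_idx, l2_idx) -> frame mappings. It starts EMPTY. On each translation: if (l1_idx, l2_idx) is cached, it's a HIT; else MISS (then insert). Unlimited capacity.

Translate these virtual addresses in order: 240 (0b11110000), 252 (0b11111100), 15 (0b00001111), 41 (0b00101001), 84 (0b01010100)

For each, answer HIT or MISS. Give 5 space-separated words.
vaddr=240: (3,3) not in TLB -> MISS, insert
vaddr=252: (3,3) in TLB -> HIT
vaddr=15: (0,0) not in TLB -> MISS, insert
vaddr=41: (0,2) not in TLB -> MISS, insert
vaddr=84: (1,1) not in TLB -> MISS, insert

Answer: MISS HIT MISS MISS MISS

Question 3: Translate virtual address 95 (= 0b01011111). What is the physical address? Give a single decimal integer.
Answer: 1343

Derivation:
vaddr = 95 = 0b01011111
Split: l1_idx=1, l2_idx=1, offset=15
L1[1] = 0
L2[0][1] = 83
paddr = 83 * 16 + 15 = 1343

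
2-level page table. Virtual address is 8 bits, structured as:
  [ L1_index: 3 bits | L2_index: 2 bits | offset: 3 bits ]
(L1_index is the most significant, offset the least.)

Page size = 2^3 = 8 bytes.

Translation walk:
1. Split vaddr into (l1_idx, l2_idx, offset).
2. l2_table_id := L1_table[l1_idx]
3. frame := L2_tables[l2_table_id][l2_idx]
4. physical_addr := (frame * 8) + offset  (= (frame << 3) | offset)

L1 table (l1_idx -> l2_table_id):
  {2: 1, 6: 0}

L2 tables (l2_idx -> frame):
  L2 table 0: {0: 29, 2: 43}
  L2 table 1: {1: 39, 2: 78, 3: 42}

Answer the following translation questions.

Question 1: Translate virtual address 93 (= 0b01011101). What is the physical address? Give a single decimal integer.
vaddr = 93 = 0b01011101
Split: l1_idx=2, l2_idx=3, offset=5
L1[2] = 1
L2[1][3] = 42
paddr = 42 * 8 + 5 = 341

Answer: 341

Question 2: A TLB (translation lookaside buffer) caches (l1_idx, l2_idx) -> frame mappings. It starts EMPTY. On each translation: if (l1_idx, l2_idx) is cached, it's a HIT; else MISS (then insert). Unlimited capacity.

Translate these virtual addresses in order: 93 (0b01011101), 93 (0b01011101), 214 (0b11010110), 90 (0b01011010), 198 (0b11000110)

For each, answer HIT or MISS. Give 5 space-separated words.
vaddr=93: (2,3) not in TLB -> MISS, insert
vaddr=93: (2,3) in TLB -> HIT
vaddr=214: (6,2) not in TLB -> MISS, insert
vaddr=90: (2,3) in TLB -> HIT
vaddr=198: (6,0) not in TLB -> MISS, insert

Answer: MISS HIT MISS HIT MISS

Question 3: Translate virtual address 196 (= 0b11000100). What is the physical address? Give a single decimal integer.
vaddr = 196 = 0b11000100
Split: l1_idx=6, l2_idx=0, offset=4
L1[6] = 0
L2[0][0] = 29
paddr = 29 * 8 + 4 = 236

Answer: 236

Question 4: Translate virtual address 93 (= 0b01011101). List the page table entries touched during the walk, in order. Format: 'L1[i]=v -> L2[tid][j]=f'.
Answer: L1[2]=1 -> L2[1][3]=42

Derivation:
vaddr = 93 = 0b01011101
Split: l1_idx=2, l2_idx=3, offset=5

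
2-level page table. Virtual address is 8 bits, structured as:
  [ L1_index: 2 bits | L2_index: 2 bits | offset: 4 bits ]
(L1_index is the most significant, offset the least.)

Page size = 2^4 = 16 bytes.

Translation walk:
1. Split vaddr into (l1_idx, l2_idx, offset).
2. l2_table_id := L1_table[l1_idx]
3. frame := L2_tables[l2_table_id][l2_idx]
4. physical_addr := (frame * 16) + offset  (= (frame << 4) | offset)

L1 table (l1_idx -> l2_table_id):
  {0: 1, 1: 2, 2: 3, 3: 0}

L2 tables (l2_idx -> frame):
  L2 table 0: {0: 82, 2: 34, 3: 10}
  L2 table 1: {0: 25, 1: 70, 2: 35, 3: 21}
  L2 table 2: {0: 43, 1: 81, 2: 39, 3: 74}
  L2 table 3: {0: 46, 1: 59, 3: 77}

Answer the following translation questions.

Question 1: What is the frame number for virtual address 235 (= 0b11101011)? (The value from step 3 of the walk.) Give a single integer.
vaddr = 235: l1_idx=3, l2_idx=2
L1[3] = 0; L2[0][2] = 34

Answer: 34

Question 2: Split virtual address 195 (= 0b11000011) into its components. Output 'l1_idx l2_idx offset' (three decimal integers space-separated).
Answer: 3 0 3

Derivation:
vaddr = 195 = 0b11000011
  top 2 bits -> l1_idx = 3
  next 2 bits -> l2_idx = 0
  bottom 4 bits -> offset = 3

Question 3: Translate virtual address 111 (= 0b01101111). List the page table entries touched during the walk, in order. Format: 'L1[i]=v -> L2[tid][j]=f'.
Answer: L1[1]=2 -> L2[2][2]=39

Derivation:
vaddr = 111 = 0b01101111
Split: l1_idx=1, l2_idx=2, offset=15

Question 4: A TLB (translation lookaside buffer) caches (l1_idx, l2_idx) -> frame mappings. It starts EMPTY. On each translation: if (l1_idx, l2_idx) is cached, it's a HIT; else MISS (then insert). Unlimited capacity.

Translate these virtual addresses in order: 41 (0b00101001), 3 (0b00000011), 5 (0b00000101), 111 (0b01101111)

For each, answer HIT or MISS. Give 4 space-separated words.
vaddr=41: (0,2) not in TLB -> MISS, insert
vaddr=3: (0,0) not in TLB -> MISS, insert
vaddr=5: (0,0) in TLB -> HIT
vaddr=111: (1,2) not in TLB -> MISS, insert

Answer: MISS MISS HIT MISS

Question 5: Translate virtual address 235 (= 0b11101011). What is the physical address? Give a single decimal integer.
Answer: 555

Derivation:
vaddr = 235 = 0b11101011
Split: l1_idx=3, l2_idx=2, offset=11
L1[3] = 0
L2[0][2] = 34
paddr = 34 * 16 + 11 = 555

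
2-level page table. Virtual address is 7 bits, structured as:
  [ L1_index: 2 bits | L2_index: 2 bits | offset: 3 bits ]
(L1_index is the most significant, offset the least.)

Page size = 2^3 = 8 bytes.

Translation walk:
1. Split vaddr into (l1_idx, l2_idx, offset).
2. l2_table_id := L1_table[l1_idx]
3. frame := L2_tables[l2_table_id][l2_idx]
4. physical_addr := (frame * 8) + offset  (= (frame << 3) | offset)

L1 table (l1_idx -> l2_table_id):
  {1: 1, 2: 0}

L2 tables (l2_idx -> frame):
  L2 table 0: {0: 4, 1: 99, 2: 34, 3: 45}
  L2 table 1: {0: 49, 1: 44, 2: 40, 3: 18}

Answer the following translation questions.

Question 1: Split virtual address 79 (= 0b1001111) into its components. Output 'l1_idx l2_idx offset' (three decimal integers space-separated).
vaddr = 79 = 0b1001111
  top 2 bits -> l1_idx = 2
  next 2 bits -> l2_idx = 1
  bottom 3 bits -> offset = 7

Answer: 2 1 7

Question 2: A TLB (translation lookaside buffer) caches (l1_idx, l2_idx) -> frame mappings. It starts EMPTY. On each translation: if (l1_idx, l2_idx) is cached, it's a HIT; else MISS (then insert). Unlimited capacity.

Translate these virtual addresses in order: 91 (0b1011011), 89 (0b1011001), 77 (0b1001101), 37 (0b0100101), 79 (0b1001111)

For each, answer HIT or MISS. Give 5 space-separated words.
vaddr=91: (2,3) not in TLB -> MISS, insert
vaddr=89: (2,3) in TLB -> HIT
vaddr=77: (2,1) not in TLB -> MISS, insert
vaddr=37: (1,0) not in TLB -> MISS, insert
vaddr=79: (2,1) in TLB -> HIT

Answer: MISS HIT MISS MISS HIT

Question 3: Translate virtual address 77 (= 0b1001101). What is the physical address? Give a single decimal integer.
Answer: 797

Derivation:
vaddr = 77 = 0b1001101
Split: l1_idx=2, l2_idx=1, offset=5
L1[2] = 0
L2[0][1] = 99
paddr = 99 * 8 + 5 = 797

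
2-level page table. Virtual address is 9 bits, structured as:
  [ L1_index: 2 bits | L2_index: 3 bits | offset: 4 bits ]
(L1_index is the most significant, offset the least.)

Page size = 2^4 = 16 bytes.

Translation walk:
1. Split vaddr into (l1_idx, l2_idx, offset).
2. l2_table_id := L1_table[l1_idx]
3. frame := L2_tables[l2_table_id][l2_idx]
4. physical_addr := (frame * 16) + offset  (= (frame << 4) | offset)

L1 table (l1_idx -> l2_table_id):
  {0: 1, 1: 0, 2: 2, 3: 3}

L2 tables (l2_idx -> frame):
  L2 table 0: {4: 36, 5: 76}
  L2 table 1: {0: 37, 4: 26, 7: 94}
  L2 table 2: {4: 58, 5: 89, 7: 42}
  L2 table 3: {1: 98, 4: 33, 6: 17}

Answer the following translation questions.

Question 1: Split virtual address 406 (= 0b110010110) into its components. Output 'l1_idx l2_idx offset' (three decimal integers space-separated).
Answer: 3 1 6

Derivation:
vaddr = 406 = 0b110010110
  top 2 bits -> l1_idx = 3
  next 3 bits -> l2_idx = 1
  bottom 4 bits -> offset = 6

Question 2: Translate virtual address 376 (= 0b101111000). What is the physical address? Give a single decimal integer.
Answer: 680

Derivation:
vaddr = 376 = 0b101111000
Split: l1_idx=2, l2_idx=7, offset=8
L1[2] = 2
L2[2][7] = 42
paddr = 42 * 16 + 8 = 680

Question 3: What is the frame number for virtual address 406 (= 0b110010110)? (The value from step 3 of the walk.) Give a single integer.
vaddr = 406: l1_idx=3, l2_idx=1
L1[3] = 3; L2[3][1] = 98

Answer: 98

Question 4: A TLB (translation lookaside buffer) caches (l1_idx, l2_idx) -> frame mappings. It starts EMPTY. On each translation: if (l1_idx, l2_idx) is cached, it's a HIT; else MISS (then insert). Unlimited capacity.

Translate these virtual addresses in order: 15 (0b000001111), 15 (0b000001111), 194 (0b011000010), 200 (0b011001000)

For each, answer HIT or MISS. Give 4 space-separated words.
vaddr=15: (0,0) not in TLB -> MISS, insert
vaddr=15: (0,0) in TLB -> HIT
vaddr=194: (1,4) not in TLB -> MISS, insert
vaddr=200: (1,4) in TLB -> HIT

Answer: MISS HIT MISS HIT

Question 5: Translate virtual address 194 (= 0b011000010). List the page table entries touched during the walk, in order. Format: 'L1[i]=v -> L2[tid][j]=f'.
Answer: L1[1]=0 -> L2[0][4]=36

Derivation:
vaddr = 194 = 0b011000010
Split: l1_idx=1, l2_idx=4, offset=2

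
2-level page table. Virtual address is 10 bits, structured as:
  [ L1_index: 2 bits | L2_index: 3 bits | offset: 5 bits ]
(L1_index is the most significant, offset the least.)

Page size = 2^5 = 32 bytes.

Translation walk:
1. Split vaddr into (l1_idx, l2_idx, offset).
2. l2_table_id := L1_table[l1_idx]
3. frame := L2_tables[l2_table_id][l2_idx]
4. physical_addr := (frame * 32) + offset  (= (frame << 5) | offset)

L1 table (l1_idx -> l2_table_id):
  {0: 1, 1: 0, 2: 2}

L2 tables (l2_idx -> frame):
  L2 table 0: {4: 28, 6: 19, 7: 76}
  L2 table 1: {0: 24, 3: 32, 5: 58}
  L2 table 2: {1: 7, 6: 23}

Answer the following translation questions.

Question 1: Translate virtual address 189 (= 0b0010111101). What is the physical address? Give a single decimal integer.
vaddr = 189 = 0b0010111101
Split: l1_idx=0, l2_idx=5, offset=29
L1[0] = 1
L2[1][5] = 58
paddr = 58 * 32 + 29 = 1885

Answer: 1885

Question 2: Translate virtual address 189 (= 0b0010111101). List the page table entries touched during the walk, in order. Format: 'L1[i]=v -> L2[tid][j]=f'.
vaddr = 189 = 0b0010111101
Split: l1_idx=0, l2_idx=5, offset=29

Answer: L1[0]=1 -> L2[1][5]=58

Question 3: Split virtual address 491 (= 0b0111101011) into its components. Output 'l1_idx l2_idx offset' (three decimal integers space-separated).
Answer: 1 7 11

Derivation:
vaddr = 491 = 0b0111101011
  top 2 bits -> l1_idx = 1
  next 3 bits -> l2_idx = 7
  bottom 5 bits -> offset = 11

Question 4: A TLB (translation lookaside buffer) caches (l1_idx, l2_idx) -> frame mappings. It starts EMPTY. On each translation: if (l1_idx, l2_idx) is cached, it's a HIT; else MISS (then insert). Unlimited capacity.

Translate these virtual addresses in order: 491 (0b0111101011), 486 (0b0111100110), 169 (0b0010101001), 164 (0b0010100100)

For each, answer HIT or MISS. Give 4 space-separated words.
Answer: MISS HIT MISS HIT

Derivation:
vaddr=491: (1,7) not in TLB -> MISS, insert
vaddr=486: (1,7) in TLB -> HIT
vaddr=169: (0,5) not in TLB -> MISS, insert
vaddr=164: (0,5) in TLB -> HIT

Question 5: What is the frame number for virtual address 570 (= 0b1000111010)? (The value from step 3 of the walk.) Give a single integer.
vaddr = 570: l1_idx=2, l2_idx=1
L1[2] = 2; L2[2][1] = 7

Answer: 7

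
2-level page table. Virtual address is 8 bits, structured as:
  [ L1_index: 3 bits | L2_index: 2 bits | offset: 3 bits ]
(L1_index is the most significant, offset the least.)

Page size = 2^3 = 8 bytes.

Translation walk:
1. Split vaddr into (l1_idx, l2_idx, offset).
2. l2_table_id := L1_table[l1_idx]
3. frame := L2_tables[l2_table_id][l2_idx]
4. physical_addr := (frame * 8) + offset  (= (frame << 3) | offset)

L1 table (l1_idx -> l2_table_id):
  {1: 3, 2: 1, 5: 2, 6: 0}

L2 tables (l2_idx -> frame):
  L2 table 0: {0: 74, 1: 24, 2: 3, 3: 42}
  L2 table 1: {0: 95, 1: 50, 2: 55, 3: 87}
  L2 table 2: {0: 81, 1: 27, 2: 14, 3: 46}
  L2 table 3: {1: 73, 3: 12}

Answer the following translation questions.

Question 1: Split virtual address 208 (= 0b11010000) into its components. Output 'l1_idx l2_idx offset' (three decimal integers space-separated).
vaddr = 208 = 0b11010000
  top 3 bits -> l1_idx = 6
  next 2 bits -> l2_idx = 2
  bottom 3 bits -> offset = 0

Answer: 6 2 0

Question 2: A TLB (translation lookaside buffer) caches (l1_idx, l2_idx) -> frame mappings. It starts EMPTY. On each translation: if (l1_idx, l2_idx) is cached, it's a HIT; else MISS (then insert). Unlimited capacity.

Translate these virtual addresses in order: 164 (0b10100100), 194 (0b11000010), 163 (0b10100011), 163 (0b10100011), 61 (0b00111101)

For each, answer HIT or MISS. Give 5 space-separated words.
vaddr=164: (5,0) not in TLB -> MISS, insert
vaddr=194: (6,0) not in TLB -> MISS, insert
vaddr=163: (5,0) in TLB -> HIT
vaddr=163: (5,0) in TLB -> HIT
vaddr=61: (1,3) not in TLB -> MISS, insert

Answer: MISS MISS HIT HIT MISS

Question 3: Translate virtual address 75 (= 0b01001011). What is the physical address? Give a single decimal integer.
Answer: 403

Derivation:
vaddr = 75 = 0b01001011
Split: l1_idx=2, l2_idx=1, offset=3
L1[2] = 1
L2[1][1] = 50
paddr = 50 * 8 + 3 = 403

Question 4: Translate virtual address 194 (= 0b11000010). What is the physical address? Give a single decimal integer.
vaddr = 194 = 0b11000010
Split: l1_idx=6, l2_idx=0, offset=2
L1[6] = 0
L2[0][0] = 74
paddr = 74 * 8 + 2 = 594

Answer: 594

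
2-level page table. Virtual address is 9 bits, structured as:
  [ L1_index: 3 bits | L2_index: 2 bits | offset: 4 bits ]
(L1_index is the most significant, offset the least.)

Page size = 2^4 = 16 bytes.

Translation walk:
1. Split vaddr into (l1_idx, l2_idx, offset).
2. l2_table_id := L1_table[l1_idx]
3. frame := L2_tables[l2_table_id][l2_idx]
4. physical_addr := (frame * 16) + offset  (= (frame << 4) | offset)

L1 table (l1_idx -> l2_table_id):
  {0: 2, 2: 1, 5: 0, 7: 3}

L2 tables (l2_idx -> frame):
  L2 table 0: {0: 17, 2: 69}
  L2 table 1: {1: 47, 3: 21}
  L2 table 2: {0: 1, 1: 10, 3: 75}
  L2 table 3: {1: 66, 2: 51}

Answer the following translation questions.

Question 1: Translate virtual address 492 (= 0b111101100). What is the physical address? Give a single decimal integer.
Answer: 828

Derivation:
vaddr = 492 = 0b111101100
Split: l1_idx=7, l2_idx=2, offset=12
L1[7] = 3
L2[3][2] = 51
paddr = 51 * 16 + 12 = 828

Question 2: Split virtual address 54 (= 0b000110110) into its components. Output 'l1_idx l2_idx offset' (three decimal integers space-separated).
Answer: 0 3 6

Derivation:
vaddr = 54 = 0b000110110
  top 3 bits -> l1_idx = 0
  next 2 bits -> l2_idx = 3
  bottom 4 bits -> offset = 6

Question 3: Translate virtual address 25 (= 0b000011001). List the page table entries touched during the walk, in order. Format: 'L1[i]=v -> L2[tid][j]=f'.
vaddr = 25 = 0b000011001
Split: l1_idx=0, l2_idx=1, offset=9

Answer: L1[0]=2 -> L2[2][1]=10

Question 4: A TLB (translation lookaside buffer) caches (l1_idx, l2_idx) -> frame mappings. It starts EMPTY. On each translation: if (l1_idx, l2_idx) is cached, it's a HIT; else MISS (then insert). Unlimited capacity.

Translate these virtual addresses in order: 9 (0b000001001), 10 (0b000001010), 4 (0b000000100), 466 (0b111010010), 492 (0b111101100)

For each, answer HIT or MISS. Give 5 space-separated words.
vaddr=9: (0,0) not in TLB -> MISS, insert
vaddr=10: (0,0) in TLB -> HIT
vaddr=4: (0,0) in TLB -> HIT
vaddr=466: (7,1) not in TLB -> MISS, insert
vaddr=492: (7,2) not in TLB -> MISS, insert

Answer: MISS HIT HIT MISS MISS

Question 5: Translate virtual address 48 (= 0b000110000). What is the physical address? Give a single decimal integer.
vaddr = 48 = 0b000110000
Split: l1_idx=0, l2_idx=3, offset=0
L1[0] = 2
L2[2][3] = 75
paddr = 75 * 16 + 0 = 1200

Answer: 1200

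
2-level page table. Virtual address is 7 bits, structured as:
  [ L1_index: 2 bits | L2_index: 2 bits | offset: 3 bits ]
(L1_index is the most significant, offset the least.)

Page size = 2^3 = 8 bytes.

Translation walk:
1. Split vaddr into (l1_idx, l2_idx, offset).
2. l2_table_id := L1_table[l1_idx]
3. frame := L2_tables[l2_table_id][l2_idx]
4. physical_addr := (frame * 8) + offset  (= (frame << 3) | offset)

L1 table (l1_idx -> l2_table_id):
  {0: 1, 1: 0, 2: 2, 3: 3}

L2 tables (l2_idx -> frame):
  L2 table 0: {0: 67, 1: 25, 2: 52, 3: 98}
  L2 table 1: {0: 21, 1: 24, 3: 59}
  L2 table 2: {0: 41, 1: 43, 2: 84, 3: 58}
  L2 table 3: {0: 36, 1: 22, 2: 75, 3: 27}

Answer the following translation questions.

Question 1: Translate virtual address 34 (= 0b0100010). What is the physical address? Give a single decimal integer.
Answer: 538

Derivation:
vaddr = 34 = 0b0100010
Split: l1_idx=1, l2_idx=0, offset=2
L1[1] = 0
L2[0][0] = 67
paddr = 67 * 8 + 2 = 538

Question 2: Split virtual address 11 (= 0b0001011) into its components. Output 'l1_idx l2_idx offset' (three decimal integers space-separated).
Answer: 0 1 3

Derivation:
vaddr = 11 = 0b0001011
  top 2 bits -> l1_idx = 0
  next 2 bits -> l2_idx = 1
  bottom 3 bits -> offset = 3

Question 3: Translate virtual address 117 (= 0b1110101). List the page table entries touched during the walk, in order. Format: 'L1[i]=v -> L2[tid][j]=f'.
vaddr = 117 = 0b1110101
Split: l1_idx=3, l2_idx=2, offset=5

Answer: L1[3]=3 -> L2[3][2]=75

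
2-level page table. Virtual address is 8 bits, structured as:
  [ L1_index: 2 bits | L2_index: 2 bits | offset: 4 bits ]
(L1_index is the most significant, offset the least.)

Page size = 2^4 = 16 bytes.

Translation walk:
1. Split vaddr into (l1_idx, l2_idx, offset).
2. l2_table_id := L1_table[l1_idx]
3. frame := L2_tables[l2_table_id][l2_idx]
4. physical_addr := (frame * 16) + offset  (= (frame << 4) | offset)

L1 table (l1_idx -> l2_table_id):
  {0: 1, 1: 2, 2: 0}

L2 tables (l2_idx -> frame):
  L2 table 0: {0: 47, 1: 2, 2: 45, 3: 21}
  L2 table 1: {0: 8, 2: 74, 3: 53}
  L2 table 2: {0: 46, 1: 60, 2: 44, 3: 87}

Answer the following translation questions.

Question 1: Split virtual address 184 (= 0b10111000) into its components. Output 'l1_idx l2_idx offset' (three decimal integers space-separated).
vaddr = 184 = 0b10111000
  top 2 bits -> l1_idx = 2
  next 2 bits -> l2_idx = 3
  bottom 4 bits -> offset = 8

Answer: 2 3 8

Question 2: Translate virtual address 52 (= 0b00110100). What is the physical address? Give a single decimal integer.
Answer: 852

Derivation:
vaddr = 52 = 0b00110100
Split: l1_idx=0, l2_idx=3, offset=4
L1[0] = 1
L2[1][3] = 53
paddr = 53 * 16 + 4 = 852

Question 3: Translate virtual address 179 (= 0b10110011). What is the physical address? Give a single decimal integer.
Answer: 339

Derivation:
vaddr = 179 = 0b10110011
Split: l1_idx=2, l2_idx=3, offset=3
L1[2] = 0
L2[0][3] = 21
paddr = 21 * 16 + 3 = 339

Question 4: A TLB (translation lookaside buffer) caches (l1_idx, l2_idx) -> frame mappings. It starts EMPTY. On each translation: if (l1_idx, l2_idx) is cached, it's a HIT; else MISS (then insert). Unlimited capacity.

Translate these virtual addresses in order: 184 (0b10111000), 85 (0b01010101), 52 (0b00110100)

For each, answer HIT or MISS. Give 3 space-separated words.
vaddr=184: (2,3) not in TLB -> MISS, insert
vaddr=85: (1,1) not in TLB -> MISS, insert
vaddr=52: (0,3) not in TLB -> MISS, insert

Answer: MISS MISS MISS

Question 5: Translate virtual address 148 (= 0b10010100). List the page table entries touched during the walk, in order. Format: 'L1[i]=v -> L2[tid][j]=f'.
Answer: L1[2]=0 -> L2[0][1]=2

Derivation:
vaddr = 148 = 0b10010100
Split: l1_idx=2, l2_idx=1, offset=4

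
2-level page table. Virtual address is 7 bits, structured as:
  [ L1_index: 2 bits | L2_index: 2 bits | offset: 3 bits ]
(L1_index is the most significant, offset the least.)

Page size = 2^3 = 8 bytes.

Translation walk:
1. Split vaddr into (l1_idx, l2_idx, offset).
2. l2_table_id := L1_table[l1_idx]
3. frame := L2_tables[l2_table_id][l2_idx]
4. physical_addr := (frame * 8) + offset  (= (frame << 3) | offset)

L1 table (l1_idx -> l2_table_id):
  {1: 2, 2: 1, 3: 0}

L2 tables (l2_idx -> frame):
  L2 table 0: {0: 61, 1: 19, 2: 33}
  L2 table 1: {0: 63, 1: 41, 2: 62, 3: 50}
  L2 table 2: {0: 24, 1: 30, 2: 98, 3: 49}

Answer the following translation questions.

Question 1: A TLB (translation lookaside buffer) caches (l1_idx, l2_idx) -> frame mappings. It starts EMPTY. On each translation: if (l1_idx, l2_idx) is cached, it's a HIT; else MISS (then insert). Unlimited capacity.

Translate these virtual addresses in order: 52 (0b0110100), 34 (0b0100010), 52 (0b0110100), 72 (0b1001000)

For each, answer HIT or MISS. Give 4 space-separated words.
vaddr=52: (1,2) not in TLB -> MISS, insert
vaddr=34: (1,0) not in TLB -> MISS, insert
vaddr=52: (1,2) in TLB -> HIT
vaddr=72: (2,1) not in TLB -> MISS, insert

Answer: MISS MISS HIT MISS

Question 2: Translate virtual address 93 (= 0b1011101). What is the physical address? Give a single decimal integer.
Answer: 405

Derivation:
vaddr = 93 = 0b1011101
Split: l1_idx=2, l2_idx=3, offset=5
L1[2] = 1
L2[1][3] = 50
paddr = 50 * 8 + 5 = 405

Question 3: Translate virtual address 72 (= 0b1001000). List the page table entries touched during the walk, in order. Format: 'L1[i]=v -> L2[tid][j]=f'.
vaddr = 72 = 0b1001000
Split: l1_idx=2, l2_idx=1, offset=0

Answer: L1[2]=1 -> L2[1][1]=41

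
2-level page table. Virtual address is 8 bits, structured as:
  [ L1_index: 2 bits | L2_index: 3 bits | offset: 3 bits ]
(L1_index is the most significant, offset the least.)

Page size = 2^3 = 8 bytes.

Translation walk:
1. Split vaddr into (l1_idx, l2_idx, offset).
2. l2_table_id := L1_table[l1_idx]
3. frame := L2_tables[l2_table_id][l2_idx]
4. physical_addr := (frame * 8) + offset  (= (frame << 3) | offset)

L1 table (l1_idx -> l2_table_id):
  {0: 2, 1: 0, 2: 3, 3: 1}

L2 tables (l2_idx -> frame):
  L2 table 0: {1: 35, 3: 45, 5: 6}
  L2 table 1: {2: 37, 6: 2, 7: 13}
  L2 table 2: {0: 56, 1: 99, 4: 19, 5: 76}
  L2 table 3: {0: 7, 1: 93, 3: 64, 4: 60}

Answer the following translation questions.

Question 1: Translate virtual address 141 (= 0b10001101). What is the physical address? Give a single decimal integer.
vaddr = 141 = 0b10001101
Split: l1_idx=2, l2_idx=1, offset=5
L1[2] = 3
L2[3][1] = 93
paddr = 93 * 8 + 5 = 749

Answer: 749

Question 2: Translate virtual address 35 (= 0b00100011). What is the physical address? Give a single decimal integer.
Answer: 155

Derivation:
vaddr = 35 = 0b00100011
Split: l1_idx=0, l2_idx=4, offset=3
L1[0] = 2
L2[2][4] = 19
paddr = 19 * 8 + 3 = 155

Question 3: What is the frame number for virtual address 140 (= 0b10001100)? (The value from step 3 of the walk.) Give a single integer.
Answer: 93

Derivation:
vaddr = 140: l1_idx=2, l2_idx=1
L1[2] = 3; L2[3][1] = 93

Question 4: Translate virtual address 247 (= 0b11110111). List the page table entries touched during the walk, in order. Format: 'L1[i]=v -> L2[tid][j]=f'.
Answer: L1[3]=1 -> L2[1][6]=2

Derivation:
vaddr = 247 = 0b11110111
Split: l1_idx=3, l2_idx=6, offset=7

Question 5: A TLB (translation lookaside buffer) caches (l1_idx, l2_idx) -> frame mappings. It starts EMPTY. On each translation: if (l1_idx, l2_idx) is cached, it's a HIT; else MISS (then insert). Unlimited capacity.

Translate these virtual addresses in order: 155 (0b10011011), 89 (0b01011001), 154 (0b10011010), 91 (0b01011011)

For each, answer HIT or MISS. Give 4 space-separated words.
vaddr=155: (2,3) not in TLB -> MISS, insert
vaddr=89: (1,3) not in TLB -> MISS, insert
vaddr=154: (2,3) in TLB -> HIT
vaddr=91: (1,3) in TLB -> HIT

Answer: MISS MISS HIT HIT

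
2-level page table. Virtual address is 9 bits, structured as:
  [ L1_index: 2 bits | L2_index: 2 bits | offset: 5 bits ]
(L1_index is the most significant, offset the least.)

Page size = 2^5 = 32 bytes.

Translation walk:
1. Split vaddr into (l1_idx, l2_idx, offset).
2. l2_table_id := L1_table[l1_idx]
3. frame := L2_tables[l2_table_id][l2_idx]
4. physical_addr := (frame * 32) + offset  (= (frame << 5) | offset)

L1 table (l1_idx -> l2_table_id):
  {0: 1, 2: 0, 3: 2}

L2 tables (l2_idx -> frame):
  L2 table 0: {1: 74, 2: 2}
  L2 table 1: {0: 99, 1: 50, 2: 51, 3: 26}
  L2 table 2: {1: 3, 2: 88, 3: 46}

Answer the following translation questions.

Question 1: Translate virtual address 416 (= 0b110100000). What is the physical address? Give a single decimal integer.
vaddr = 416 = 0b110100000
Split: l1_idx=3, l2_idx=1, offset=0
L1[3] = 2
L2[2][1] = 3
paddr = 3 * 32 + 0 = 96

Answer: 96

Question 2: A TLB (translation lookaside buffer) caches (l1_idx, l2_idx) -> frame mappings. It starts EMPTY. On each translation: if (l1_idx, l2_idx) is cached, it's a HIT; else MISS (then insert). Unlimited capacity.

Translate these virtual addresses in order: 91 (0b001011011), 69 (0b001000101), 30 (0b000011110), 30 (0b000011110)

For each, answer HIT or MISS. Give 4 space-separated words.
Answer: MISS HIT MISS HIT

Derivation:
vaddr=91: (0,2) not in TLB -> MISS, insert
vaddr=69: (0,2) in TLB -> HIT
vaddr=30: (0,0) not in TLB -> MISS, insert
vaddr=30: (0,0) in TLB -> HIT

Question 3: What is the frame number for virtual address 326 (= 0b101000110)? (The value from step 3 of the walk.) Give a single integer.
vaddr = 326: l1_idx=2, l2_idx=2
L1[2] = 0; L2[0][2] = 2

Answer: 2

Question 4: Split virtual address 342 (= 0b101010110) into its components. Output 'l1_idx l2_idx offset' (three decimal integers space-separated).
vaddr = 342 = 0b101010110
  top 2 bits -> l1_idx = 2
  next 2 bits -> l2_idx = 2
  bottom 5 bits -> offset = 22

Answer: 2 2 22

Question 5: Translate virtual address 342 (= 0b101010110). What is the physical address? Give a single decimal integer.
vaddr = 342 = 0b101010110
Split: l1_idx=2, l2_idx=2, offset=22
L1[2] = 0
L2[0][2] = 2
paddr = 2 * 32 + 22 = 86

Answer: 86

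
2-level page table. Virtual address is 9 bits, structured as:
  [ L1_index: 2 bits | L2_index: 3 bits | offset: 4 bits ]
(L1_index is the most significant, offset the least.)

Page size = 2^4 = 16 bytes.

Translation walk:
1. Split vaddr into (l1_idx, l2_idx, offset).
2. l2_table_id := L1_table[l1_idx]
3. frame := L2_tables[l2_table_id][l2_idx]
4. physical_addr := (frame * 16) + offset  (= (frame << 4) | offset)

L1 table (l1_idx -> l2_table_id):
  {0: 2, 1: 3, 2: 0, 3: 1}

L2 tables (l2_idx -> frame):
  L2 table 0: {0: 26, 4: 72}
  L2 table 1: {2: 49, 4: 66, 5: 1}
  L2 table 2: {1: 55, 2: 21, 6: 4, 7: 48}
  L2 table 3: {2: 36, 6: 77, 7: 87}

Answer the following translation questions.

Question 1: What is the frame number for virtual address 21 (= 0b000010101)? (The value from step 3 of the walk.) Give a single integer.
vaddr = 21: l1_idx=0, l2_idx=1
L1[0] = 2; L2[2][1] = 55

Answer: 55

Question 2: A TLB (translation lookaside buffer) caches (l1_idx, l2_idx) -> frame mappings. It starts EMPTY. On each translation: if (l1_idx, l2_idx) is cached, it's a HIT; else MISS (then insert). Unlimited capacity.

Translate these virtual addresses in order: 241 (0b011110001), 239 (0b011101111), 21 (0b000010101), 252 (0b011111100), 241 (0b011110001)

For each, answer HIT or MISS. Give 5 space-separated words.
vaddr=241: (1,7) not in TLB -> MISS, insert
vaddr=239: (1,6) not in TLB -> MISS, insert
vaddr=21: (0,1) not in TLB -> MISS, insert
vaddr=252: (1,7) in TLB -> HIT
vaddr=241: (1,7) in TLB -> HIT

Answer: MISS MISS MISS HIT HIT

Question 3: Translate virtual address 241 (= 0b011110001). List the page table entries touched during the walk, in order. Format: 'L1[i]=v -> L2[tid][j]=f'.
Answer: L1[1]=3 -> L2[3][7]=87

Derivation:
vaddr = 241 = 0b011110001
Split: l1_idx=1, l2_idx=7, offset=1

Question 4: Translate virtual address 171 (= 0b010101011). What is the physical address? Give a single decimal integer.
Answer: 587

Derivation:
vaddr = 171 = 0b010101011
Split: l1_idx=1, l2_idx=2, offset=11
L1[1] = 3
L2[3][2] = 36
paddr = 36 * 16 + 11 = 587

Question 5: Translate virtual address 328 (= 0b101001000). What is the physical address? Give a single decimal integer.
Answer: 1160

Derivation:
vaddr = 328 = 0b101001000
Split: l1_idx=2, l2_idx=4, offset=8
L1[2] = 0
L2[0][4] = 72
paddr = 72 * 16 + 8 = 1160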